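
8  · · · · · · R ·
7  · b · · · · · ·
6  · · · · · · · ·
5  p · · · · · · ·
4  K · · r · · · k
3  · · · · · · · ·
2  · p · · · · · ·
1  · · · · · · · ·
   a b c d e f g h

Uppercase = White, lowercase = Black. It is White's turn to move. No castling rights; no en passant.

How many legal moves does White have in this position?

4

White to move; king on a4.
In check: yes, from the black rook on d4.
Legal moves: Kb5, Kxa5, Kb3, Ka3.
Count: 4.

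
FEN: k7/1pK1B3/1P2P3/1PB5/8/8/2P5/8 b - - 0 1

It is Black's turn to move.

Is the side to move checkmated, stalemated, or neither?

Black to move; black king on a8.
In check: no.
King squares — a7: attacked by Pb6; b7: own pawn; b8: attacked by Kc7.
Legal moves for Black: none.
Not in check and no legal moves → stalemate.

stalemate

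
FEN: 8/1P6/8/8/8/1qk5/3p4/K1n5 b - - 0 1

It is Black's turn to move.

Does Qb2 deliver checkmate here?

After Qb2: white king on a1; in check: yes, from the black queen on b2.
King squares — b1: attacked by Qb2; a2: attacked by Nc1; b2: attacked by Kc3.
White has no legal moves → checkmate.

yes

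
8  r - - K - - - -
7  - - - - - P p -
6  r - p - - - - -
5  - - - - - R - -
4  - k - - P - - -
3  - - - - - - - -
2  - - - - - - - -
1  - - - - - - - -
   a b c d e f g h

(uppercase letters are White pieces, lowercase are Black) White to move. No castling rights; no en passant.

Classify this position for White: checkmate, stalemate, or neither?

White to move; white king on d8.
In check: yes, from the black rook on a8.
Legal moves for White: Ke7, Kd7, Kc7.
White is in check but has 3 legal moves → neither.

neither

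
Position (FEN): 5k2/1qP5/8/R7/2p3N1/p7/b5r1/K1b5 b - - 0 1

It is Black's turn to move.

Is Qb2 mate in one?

yes

After Qb2: white king on a1; in check: yes, from the black queen on b2.
King squares — b1: attacked by Ba2; a2: attacked by Qb2; b2: attacked by Bc1.
White has no legal moves → checkmate.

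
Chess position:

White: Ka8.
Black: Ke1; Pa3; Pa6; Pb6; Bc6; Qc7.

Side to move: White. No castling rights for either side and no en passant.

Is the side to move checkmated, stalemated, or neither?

checkmate

White to move; white king on a8.
In check: yes, from the black bishop on c6.
King squares — a7: attacked by Qc7; b7: attacked by Bc6; b8: attacked by Qc7.
Legal moves for White: none.
In check with no legal moves → checkmate.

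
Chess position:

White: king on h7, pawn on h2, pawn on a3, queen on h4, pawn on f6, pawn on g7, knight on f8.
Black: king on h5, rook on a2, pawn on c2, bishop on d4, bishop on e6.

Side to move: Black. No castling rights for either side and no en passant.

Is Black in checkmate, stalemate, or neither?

Black to move; black king on h5.
In check: yes, from the white queen on h4.
Legal moves for Black: Kxh4.
Black is in check but has 1 legal move → neither.

neither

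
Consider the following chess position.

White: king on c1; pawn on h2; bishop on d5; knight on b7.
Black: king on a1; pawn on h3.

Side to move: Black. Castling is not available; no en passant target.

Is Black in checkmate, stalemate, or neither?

Black to move; black king on a1.
In check: no.
King squares — b1: attacked by Kc1; a2: attacked by Bd5; b2: attacked by Kc1.
Legal moves for Black: none.
Not in check and no legal moves → stalemate.

stalemate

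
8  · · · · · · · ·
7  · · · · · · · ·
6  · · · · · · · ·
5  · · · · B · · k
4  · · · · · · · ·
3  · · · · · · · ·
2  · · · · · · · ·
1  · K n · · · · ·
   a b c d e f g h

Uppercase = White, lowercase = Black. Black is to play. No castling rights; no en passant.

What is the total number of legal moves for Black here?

Black to move; king on h5.
In check: no.
Legal moves: Kh6, Kg6, Kg5, Kh4, Kg4, Nd3, Nb3, Ne2, Na2.
Count: 9.

9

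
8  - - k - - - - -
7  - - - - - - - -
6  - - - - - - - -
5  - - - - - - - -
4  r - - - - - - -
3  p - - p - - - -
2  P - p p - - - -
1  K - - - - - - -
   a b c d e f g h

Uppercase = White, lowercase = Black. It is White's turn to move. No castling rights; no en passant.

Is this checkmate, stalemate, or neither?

stalemate

White to move; white king on a1.
In check: no.
King squares — b1: attacked by Pc2; a2: own pawn; b2: attacked by Pa3.
Legal moves for White: none.
Not in check and no legal moves → stalemate.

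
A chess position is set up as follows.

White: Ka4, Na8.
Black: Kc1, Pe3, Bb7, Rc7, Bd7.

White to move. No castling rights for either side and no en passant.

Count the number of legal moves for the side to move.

4

White to move; king on a4.
In check: yes, from the black bishop on d7.
Legal moves: Ka5, Kb4, Kb3, Ka3.
Count: 4.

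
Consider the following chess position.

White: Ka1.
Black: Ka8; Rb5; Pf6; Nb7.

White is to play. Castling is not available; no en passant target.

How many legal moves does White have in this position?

White to move; king on a1.
In check: no.
Legal moves: Ka2.
Count: 1.

1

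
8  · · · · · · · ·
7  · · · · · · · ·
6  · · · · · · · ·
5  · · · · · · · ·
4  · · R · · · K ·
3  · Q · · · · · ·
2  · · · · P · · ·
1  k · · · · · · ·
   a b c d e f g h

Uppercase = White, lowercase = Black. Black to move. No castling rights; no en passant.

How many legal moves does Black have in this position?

Black to move; king on a1.
In check: no.
Legal moves: none.
Count: 0.

0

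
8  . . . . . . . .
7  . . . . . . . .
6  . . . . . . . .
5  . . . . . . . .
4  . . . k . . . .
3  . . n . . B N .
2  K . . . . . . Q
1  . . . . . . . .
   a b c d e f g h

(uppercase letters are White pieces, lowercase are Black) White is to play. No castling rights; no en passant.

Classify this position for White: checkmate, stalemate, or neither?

neither

White to move; white king on a2.
In check: yes, from the black knight on c3.
Legal moves for White: Kb3, Ka3, Kb2, Ka1.
White is in check but has 4 legal moves → neither.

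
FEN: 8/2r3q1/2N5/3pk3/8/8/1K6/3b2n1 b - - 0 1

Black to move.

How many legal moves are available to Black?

Black to move; king on e5.
In check: yes, from the white knight on c6.
Legal moves: Kf6, Ke6+, Kd6+, Kf5+, Kf4+, Ke4+, Rxc6.
Count: 7.

7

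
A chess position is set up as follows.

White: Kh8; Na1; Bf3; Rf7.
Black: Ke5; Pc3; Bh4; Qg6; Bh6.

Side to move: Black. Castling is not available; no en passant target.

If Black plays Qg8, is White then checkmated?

After Qg8: white king on h8; in check: yes, from the black queen on g8.
White has 1 legal reply: Kxg8.
In check but a legal move exists → not checkmate.

no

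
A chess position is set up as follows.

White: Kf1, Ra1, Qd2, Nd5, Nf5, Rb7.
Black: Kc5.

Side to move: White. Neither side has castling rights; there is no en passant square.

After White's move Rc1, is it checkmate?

After Rc1: black king on c5; in check: yes, from the white rook on c1.
King squares — b4: attacked by Qd2; c4: attacked by Rc1; d4: attacked by Qd2; b5: attacked by Rb7; d5: attacked by Qd2; b6: attacked by Nd5; c6: attacked by Rc1; d6: attacked by Nf5.
Black has no legal moves → checkmate.

yes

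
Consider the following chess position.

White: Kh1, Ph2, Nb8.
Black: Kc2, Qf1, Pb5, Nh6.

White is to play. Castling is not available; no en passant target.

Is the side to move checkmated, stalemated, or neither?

checkmate

White to move; white king on h1.
In check: yes, from the black queen on f1.
King squares — g1: attacked by Qf1; g2: attacked by Qf1; h2: own pawn.
Legal moves for White: none.
In check with no legal moves → checkmate.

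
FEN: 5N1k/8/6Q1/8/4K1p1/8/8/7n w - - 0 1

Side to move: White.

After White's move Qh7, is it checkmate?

After Qh7: black king on h8; in check: yes, from the white queen on h7.
King squares — g7: attacked by Qh7; h7: attacked by Nf8; g8: attacked by Qh7.
Black has no legal moves → checkmate.

yes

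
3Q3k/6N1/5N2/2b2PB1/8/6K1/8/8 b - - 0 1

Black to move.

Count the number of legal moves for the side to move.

Black to move; king on h8.
In check: yes, from the white queen on d8.
Legal moves: Kxg7, Bf8.
Count: 2.

2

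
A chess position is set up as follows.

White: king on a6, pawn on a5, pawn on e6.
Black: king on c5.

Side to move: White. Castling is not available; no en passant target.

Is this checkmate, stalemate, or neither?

White to move; white king on a6.
In check: no.
Legal moves for White: Kb7, Ka7, e7.
White has 3 legal moves and is not in check → neither.

neither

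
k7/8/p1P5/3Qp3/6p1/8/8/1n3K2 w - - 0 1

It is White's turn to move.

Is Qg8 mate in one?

After Qg8: black king on a8; in check: yes, from the white queen on g8.
Black has 1 legal reply: Ka7.
In check but a legal move exists → not checkmate.

no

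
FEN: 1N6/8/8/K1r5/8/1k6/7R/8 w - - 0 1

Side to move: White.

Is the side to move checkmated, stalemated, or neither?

neither

White to move; white king on a5.
In check: yes, from the black rook on c5.
Legal moves for White: Kb6, Ka6.
White is in check but has 2 legal moves → neither.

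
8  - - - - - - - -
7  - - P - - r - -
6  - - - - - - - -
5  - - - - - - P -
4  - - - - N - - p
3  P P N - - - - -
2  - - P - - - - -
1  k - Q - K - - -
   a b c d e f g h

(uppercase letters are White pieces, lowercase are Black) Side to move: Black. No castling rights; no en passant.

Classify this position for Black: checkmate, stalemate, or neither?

Black to move; black king on a1.
In check: yes, from the white queen on c1.
King squares — b1: attacked by Qc1; a2: attacked by Nc3; b2: attacked by Qc1.
Legal moves for Black: none.
In check with no legal moves → checkmate.

checkmate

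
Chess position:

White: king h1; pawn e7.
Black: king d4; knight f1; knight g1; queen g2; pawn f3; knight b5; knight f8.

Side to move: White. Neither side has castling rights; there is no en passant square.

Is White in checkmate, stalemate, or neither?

White to move; white king on h1.
In check: yes, from the black queen on g2.
King squares — g1: attacked by Qg2; g2: attacked by Pf3; h2: attacked by Nf1.
Legal moves for White: none.
In check with no legal moves → checkmate.

checkmate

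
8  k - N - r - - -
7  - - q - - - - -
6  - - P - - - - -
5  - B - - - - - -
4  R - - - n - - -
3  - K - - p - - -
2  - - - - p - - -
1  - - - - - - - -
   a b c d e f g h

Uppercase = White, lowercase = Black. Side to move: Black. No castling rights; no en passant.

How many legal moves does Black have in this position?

3

Black to move; king on a8.
In check: yes, from the white rook on a4.
Legal moves: Kb8, Qa7, Qa5.
Count: 3.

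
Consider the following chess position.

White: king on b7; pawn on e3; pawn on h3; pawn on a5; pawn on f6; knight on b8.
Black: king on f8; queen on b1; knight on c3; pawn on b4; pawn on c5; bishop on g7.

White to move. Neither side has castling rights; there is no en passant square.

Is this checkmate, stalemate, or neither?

White to move; white king on b7.
In check: no.
Legal moves for White: Nd7+, Nc6, Na6, Kc8, Ka8, Kc7, Ka7, Kc6, Kb6, Ka6, fxg7+, f7, a6, h4, e4.
White has 15 legal moves and is not in check → neither.

neither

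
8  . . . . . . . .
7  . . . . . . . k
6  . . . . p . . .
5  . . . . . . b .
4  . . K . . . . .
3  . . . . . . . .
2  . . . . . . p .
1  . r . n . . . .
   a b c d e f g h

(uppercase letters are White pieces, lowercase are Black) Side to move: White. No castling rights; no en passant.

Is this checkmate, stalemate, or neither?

White to move; white king on c4.
In check: no.
Legal moves for White: Kc5, Kd4, Kd3.
White has 3 legal moves and is not in check → neither.

neither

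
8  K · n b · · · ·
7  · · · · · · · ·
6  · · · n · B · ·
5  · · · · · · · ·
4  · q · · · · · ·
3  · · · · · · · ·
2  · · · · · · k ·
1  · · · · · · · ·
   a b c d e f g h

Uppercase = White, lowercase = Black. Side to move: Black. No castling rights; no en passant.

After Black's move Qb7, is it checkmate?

yes

After Qb7: white king on a8; in check: yes, from the black queen on b7.
King squares — a7: attacked by Qb7; b7: attacked by Nd6; b8: attacked by Qb7.
White has no legal moves → checkmate.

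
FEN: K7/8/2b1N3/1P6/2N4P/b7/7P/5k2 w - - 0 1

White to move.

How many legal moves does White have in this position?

White to move; king on a8.
In check: yes, from the black bishop on c6.
Legal moves: Kb8, Ka7, bxc6.
Count: 3.

3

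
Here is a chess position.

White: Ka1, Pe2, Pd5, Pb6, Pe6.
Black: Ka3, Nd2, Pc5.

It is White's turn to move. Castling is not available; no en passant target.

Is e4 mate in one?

After e4: black king on a3; in check: no.
Black is not in check, so this cannot be checkmate.

no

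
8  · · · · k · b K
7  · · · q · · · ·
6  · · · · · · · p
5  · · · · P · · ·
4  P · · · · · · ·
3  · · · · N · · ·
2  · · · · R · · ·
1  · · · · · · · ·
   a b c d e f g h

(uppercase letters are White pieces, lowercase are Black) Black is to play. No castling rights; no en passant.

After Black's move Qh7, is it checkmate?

After Qh7: white king on h8; in check: yes, from the black queen on h7.
King squares — g7: attacked by Qh7; h7: attacked by Bg8; g8: attacked by Qh7.
White has no legal moves → checkmate.

yes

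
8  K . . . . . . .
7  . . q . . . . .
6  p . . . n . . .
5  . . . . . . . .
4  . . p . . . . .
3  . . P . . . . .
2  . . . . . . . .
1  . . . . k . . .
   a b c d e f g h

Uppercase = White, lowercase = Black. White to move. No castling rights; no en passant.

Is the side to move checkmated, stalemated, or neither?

stalemate

White to move; white king on a8.
In check: no.
King squares — a7: attacked by Qc7; b7: attacked by Qc7; b8: attacked by Qc7.
Legal moves for White: none.
Not in check and no legal moves → stalemate.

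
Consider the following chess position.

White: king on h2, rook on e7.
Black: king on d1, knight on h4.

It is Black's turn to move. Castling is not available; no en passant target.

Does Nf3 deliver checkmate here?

no

After Nf3: white king on h2; in check: yes, from the black knight on f3.
White has 4 legal replies: Kh3, Kg3, Kg2, Kh1.
In check but a legal move exists → not checkmate.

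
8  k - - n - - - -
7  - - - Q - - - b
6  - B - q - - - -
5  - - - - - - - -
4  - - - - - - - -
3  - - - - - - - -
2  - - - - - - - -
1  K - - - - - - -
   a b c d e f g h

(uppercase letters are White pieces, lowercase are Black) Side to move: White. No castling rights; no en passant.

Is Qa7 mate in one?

After Qa7: black king on a8; in check: yes, from the white queen on a7.
King squares — a7: attacked by Bb6; b7: attacked by Qa7; b8: attacked by Qa7.
Black has no legal moves → checkmate.

yes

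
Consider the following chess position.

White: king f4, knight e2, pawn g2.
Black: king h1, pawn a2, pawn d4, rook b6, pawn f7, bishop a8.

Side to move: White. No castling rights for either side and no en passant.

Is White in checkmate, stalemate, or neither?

neither

White to move; white king on f4.
In check: no.
Legal moves for White: Kg5, Kf5, Ke5, Kg4, Kg3, Nxd4, Ng3+, Nc3, Ng1, Nc1, g3, g4.
White has 12 legal moves and is not in check → neither.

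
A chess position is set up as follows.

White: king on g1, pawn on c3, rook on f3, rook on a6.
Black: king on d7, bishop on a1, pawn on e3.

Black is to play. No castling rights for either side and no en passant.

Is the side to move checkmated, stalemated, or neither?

Black to move; black king on d7.
In check: no.
Legal moves for Black: Ke8, Kd8, Kc8, Ke7, Kc7, Bxc3, Bb2, e2.
Black has 8 legal moves and is not in check → neither.

neither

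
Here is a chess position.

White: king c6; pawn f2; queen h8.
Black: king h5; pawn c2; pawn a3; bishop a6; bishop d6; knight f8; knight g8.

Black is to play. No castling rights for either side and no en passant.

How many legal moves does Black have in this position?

Black to move; king on h5.
In check: yes, from the white queen on h8.
Legal moves: Kg6, Kg5, Kg4, Nh6, Nh7.
Count: 5.

5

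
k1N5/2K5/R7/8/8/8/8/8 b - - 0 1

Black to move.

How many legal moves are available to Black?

0

Black to move; king on a8.
In check: yes, from the white rook on a6.
Legal moves: none.
Count: 0.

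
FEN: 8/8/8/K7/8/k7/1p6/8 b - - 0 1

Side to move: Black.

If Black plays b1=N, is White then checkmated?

After b1=N: white king on a5; in check: no.
White is not in check, so this cannot be checkmate.

no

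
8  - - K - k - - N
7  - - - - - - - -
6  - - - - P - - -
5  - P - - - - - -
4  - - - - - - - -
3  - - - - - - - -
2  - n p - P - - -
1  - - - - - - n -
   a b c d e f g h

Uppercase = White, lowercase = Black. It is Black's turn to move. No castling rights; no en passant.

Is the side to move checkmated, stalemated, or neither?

Black to move; black king on e8.
In check: no.
Legal moves for Black: Kf8, Ke7, Nc4, Na4, Nd3, Nd1, Nh3, Nf3, Nxe2, c1=Q+, c1=R+, c1=B, c1=N.
Black has 13 legal moves and is not in check → neither.

neither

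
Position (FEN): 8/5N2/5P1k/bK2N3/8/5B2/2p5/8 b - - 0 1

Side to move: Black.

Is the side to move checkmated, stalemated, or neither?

Black to move; black king on h6.
In check: yes, from the white knight on f7.
Legal moves for Black: Kh7.
Black is in check but has 1 legal move → neither.

neither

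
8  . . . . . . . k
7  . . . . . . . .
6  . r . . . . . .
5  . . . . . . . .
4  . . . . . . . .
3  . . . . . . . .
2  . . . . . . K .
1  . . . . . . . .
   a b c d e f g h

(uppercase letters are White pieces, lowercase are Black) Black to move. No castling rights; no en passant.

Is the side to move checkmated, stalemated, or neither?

Black to move; black king on h8.
In check: no.
Legal moves for Black: Kg8, Kh7, Kg7, Rb8, Rb7, Rh6, Rg6+, Rf6, Re6, Rd6, Rc6, Ra6, Rb5, Rb4, Rb3, Rb2+, Rb1.
Black has 17 legal moves and is not in check → neither.

neither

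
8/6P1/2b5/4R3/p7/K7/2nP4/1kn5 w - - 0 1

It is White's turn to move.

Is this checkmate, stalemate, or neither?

White to move; white king on a3.
In check: yes, from the black knight on c2.
King squares — a2: attacked by Kb1; b2: attacked by Kb1; b3: attacked by Nc1; a4: attacked by Bc6; b4: attacked by Nc2.
Legal moves for White: none.
In check with no legal moves → checkmate.

checkmate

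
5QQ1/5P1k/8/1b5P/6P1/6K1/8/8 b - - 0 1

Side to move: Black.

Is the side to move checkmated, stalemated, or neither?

checkmate

Black to move; black king on h7.
In check: yes, from the white queen on g8.
King squares — g6: attacked by Ph5; h6: attacked by Qf8; g7: attacked by Qf8; g8: attacked by Pf7; h8: attacked by Qg8.
Legal moves for Black: none.
In check with no legal moves → checkmate.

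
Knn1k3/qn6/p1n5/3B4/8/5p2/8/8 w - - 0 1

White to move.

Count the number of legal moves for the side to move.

White to move; king on a8.
In check: yes, from the black queen on a7.
Legal moves: none.
Count: 0.

0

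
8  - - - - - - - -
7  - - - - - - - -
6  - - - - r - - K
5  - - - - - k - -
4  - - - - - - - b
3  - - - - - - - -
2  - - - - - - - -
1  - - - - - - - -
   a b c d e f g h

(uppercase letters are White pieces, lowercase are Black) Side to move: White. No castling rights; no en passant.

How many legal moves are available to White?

3

White to move; king on h6.
In check: yes, from the black rook on e6.
Legal moves: Kh7, Kg7, Kh5.
Count: 3.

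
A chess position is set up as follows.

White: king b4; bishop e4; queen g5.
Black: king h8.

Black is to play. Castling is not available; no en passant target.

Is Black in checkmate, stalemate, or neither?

stalemate

Black to move; black king on h8.
In check: no.
King squares — g7: attacked by Qg5; h7: attacked by Be4; g8: attacked by Qg5.
Legal moves for Black: none.
Not in check and no legal moves → stalemate.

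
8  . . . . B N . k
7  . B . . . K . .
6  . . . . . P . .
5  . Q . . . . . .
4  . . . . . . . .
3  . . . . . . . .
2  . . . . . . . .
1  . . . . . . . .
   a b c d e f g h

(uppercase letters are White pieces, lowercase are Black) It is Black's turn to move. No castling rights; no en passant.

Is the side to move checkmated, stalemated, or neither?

stalemate

Black to move; black king on h8.
In check: no.
King squares — g7: attacked by Pf6; h7: attacked by Nf8; g8: attacked by Kf7.
Legal moves for Black: none.
Not in check and no legal moves → stalemate.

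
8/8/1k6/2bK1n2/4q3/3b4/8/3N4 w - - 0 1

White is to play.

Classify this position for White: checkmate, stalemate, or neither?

White to move; white king on d5.
In check: yes, from the black queen on e4.
King squares — c4: attacked by Bd3; d4: attacked by Qe4; e4: attacked by Bd3; c5: attacked by Kb6; e5: attacked by Qe4; c6: attacked by Qe4; d6: attacked by Bc5; e6: attacked by Qe4.
Legal moves for White: none.
In check with no legal moves → checkmate.

checkmate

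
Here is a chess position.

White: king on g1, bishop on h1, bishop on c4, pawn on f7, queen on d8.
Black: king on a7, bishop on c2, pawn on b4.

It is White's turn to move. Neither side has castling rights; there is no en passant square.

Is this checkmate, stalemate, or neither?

neither

White to move; white king on g1.
In check: no.
Legal moves for White include: Qh8, Qg8, Qf8, Qe8, Qc8, Qb8+, Qa8+, Qe7+, Qd7+, Qc7#, Qf6, Qd6, Qb6+, Qg5, Qd5, Qa5+, Qh4, Qd4+, ... (list truncated; more exist).
White has legal moves and is not in check → neither.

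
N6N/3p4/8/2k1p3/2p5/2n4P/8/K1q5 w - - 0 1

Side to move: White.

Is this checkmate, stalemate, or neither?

checkmate

White to move; white king on a1.
In check: yes, from the black queen on c1.
King squares — b1: attacked by Qc1; a2: attacked by Nc3; b2: attacked by Qc1.
Legal moves for White: none.
In check with no legal moves → checkmate.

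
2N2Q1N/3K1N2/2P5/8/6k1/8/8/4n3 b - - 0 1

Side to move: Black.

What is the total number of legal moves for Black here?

11

Black to move; king on g4.
In check: no.
Legal moves: Kh5, Kf5, Kh4, Kf4, Kh3, Kg3, Kf3, Nf3, Nd3, Ng2, Nc2.
Count: 11.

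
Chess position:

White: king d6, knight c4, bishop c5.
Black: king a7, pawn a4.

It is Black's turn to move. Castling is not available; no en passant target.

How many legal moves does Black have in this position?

4

Black to move; king on a7.
In check: yes, from the white bishop on c5.
Legal moves: Kb8, Ka8, Kb7, Ka6.
Count: 4.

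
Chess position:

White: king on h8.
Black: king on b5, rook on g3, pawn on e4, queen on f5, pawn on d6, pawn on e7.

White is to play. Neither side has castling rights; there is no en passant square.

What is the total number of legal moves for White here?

0

White to move; king on h8.
In check: no.
Legal moves: none.
Count: 0.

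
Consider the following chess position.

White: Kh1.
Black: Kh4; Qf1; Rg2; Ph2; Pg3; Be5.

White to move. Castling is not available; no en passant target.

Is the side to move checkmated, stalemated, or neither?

checkmate

White to move; white king on h1.
In check: yes, from the black queen on f1.
King squares — g1: attacked by Qf1; g2: attacked by Qf1; h2: attacked by Rg2.
Legal moves for White: none.
In check with no legal moves → checkmate.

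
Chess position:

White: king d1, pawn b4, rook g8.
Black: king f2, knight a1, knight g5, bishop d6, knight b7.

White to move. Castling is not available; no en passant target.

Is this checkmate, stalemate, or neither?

neither

White to move; white king on d1.
In check: no.
Legal moves for White: Rh8, Rf8+, Re8, Rd8, Rc8, Rb8, Ra8, Rg7, Rg6, Rxg5, Kd2, Kc1, b5.
White has 13 legal moves and is not in check → neither.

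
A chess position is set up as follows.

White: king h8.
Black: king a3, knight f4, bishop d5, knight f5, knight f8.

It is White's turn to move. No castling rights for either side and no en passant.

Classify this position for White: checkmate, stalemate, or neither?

White to move; white king on h8.
In check: no.
King squares — g7: attacked by Nf5; h7: attacked by Nf8; g8: attacked by Bd5.
Legal moves for White: none.
Not in check and no legal moves → stalemate.

stalemate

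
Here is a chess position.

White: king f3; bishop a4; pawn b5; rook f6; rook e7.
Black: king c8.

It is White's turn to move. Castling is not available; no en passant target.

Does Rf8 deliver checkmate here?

After Rf8: black king on c8; in check: yes, from the white rook on f8.
King squares — b7: attacked by Re7; c7: attacked by Re7; d7: attacked by Re7; b8: attacked by Rf8; d8: attacked by Rf8.
Black has no legal moves → checkmate.

yes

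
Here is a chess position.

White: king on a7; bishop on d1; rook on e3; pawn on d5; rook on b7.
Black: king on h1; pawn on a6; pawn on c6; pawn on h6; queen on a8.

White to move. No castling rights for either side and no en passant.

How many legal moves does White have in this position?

2

White to move; king on a7.
In check: yes, from the black queen on a8.
Legal moves: Kxa8, Kb6.
Count: 2.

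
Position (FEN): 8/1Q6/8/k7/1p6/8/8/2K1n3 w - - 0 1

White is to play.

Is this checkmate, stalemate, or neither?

neither

White to move; white king on c1.
In check: no.
Legal moves for White include: Qc8, Qb8, Qa8+, Qh7, Qg7, Qf7, Qe7, Qd7, Qc7+, Qa7+, Qc6, Qb6+, Qa6+, Qd5+, Qb5+, Qe4, Qxb4+, Qf3, ... (list truncated; more exist).
White has legal moves and is not in check → neither.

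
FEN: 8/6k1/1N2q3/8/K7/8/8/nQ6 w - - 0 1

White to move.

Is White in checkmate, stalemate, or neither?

White to move; white king on a4.
In check: no.
Legal moves for White include: Nc8, Na8, Nd7, Nd5, Nc4, Kb5, Ka5, Kb4, Ka3, Qh7+, Qg6+, Qf5, Qb5, Qe4, Qb4, Qd3, Qb3, Qc2, ... (list truncated; more exist).
White has legal moves and is not in check → neither.

neither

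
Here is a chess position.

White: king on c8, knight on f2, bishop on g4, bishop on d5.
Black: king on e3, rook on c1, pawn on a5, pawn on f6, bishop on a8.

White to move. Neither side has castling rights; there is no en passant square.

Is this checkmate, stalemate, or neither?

White to move; white king on c8.
In check: yes, from the black rook on c1.
King squares — b7: attacked by Ba8; c7: attacked by Rc1; d7: available; b8: available; d8: available.
Legal moves for White: Kd8, Kb8, Kd7, Bc6, Bc4.
White is in check but has 5 legal moves → neither.

neither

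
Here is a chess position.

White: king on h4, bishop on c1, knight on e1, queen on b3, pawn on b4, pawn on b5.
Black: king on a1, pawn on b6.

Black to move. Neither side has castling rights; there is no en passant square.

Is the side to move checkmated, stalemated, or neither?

stalemate

Black to move; black king on a1.
In check: no.
King squares — b1: attacked by Qb3; a2: attacked by Qb3; b2: attacked by Bc1.
Legal moves for Black: none.
Not in check and no legal moves → stalemate.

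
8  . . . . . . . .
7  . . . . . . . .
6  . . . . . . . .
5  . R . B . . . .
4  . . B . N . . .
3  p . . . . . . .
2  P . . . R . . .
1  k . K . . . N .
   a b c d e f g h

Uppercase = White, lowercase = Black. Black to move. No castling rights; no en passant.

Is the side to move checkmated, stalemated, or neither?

stalemate

Black to move; black king on a1.
In check: no.
King squares — b1: attacked by Kc1; a2: attacked by Re2; b2: attacked by Kc1.
Legal moves for Black: none.
Not in check and no legal moves → stalemate.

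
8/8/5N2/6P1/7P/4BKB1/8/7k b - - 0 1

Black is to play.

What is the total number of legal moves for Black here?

Black to move; king on h1.
In check: no.
Legal moves: none.
Count: 0.

0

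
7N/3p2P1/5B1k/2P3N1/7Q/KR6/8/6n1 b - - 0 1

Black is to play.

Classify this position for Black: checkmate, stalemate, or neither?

checkmate

Black to move; black king on h6.
In check: yes, from the white queen on h4.
King squares — g5: attacked by Qh4; h5: attacked by Qh4; g6: attacked by Nh8; g7: attacked by Bf6; h7: attacked by Qh4.
Legal moves for Black: none.
In check with no legal moves → checkmate.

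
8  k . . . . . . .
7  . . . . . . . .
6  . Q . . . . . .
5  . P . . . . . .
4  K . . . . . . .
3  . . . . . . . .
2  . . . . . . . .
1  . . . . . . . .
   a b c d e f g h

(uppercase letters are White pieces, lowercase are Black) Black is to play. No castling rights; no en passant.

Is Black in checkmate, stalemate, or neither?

Black to move; black king on a8.
In check: no.
King squares — a7: attacked by Qb6; b7: attacked by Qb6; b8: attacked by Qb6.
Legal moves for Black: none.
Not in check and no legal moves → stalemate.

stalemate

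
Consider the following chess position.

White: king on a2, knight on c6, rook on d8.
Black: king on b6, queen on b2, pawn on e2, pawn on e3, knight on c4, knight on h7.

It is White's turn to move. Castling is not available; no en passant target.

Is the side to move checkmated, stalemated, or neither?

checkmate

White to move; white king on a2.
In check: yes, from the black queen on b2.
King squares — a1: attacked by Qb2; b1: attacked by Qb2; b2: attacked by Nc4; a3: attacked by Qb2; b3: attacked by Qb2.
Legal moves for White: none.
In check with no legal moves → checkmate.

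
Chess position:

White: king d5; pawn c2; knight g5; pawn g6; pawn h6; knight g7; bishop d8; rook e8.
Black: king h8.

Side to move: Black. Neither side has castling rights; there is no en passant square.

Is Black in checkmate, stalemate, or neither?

checkmate

Black to move; black king on h8.
In check: yes, from the white rook on e8.
King squares — g7: attacked by Ph6; h7: attacked by Ng5; g8: attacked by Re8.
Legal moves for Black: none.
In check with no legal moves → checkmate.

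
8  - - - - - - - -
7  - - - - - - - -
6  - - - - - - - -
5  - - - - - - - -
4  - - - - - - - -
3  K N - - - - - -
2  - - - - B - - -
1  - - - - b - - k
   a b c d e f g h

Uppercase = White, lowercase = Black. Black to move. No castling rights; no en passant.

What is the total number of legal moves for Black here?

10

Black to move; king on h1.
In check: no.
Legal moves: Kh2, Kg2, Kg1, Ba5, Bh4, Bb4+, Bg3, Bc3, Bf2, Bd2.
Count: 10.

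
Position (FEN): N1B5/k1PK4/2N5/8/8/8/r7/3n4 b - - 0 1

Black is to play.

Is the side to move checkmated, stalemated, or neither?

Black to move; black king on a7.
In check: yes, from the white knight on c6.
King squares — a6: attacked by Bc8; b6: attacked by Na8; b7: attacked by Bc8; a8: available; b8: attacked by Nc6.
Legal moves for Black: Kxa8.
Black is in check but has 1 legal move → neither.

neither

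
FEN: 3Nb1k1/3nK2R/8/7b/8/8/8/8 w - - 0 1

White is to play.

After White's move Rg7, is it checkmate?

After Rg7: black king on g8; in check: yes, from the white rook on g7.
Black has 2 legal replies: Kh8, Kxg7.
In check but a legal move exists → not checkmate.

no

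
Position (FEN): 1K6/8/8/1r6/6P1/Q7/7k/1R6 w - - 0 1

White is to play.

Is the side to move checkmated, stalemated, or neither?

White to move; white king on b8.
In check: yes, from the black rook on b5.
King squares — a7: available; b7: attacked by Rb5; c7: available; a8: available; c8: available.
Legal moves for White: Kc8, Ka8, Kc7, Ka7, Rxb5.
White is in check but has 5 legal moves → neither.

neither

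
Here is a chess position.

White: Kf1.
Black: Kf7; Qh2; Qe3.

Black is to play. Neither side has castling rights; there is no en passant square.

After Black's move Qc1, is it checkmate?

yes

After Qc1: white king on f1; in check: yes, from the black queen on c1.
King squares — e1: attacked by Qc1; g1: attacked by Qc1; e2: attacked by Qh2; f2: attacked by Qh2; g2: attacked by Qh2.
White has no legal moves → checkmate.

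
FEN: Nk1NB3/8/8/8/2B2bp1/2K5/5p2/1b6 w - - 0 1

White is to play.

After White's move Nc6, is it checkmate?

After Nc6: black king on b8; in check: yes, from the white knight on c6.
Black has 3 legal replies: Kc8, Kxa8, Kb7.
In check but a legal move exists → not checkmate.

no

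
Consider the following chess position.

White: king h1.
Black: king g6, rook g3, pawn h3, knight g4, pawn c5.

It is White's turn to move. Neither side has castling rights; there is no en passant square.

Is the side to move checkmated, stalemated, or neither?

stalemate

White to move; white king on h1.
In check: no.
King squares — g1: attacked by Rg3; g2: attacked by Rg3; h2: attacked by Ng4.
Legal moves for White: none.
Not in check and no legal moves → stalemate.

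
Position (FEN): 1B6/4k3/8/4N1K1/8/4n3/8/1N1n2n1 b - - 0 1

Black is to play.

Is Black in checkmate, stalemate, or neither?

Black to move; black king on e7.
In check: no.
Legal moves for Black: Kf8, Ke8, Kd8, Ke6, Nf5, Nd5, Ng4, Nc4, Ng2, Nc2, Nf1, Nh3+, Nf3+, Ne2, Nc3, Nf2, Nb2.
Black has 17 legal moves and is not in check → neither.

neither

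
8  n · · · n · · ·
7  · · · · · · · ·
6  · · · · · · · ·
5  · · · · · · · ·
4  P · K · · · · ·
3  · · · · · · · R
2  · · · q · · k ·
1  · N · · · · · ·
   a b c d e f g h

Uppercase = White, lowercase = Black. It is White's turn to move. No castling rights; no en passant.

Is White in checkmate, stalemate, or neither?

neither

White to move; white king on c4.
In check: no.
Legal moves for White include: Kc5, Kb5, Kb3, Rh8, Rh7, Rh6, Rh5, Rh4, Rg3+, Rf3, Re3, Rd3, Rc3, Rb3, Ra3, Rh2+, Rh1, Nc3, ... (list truncated; more exist).
White has legal moves and is not in check → neither.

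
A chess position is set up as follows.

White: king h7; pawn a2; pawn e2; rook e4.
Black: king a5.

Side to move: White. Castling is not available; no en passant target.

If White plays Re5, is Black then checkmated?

no

After Re5: black king on a5; in check: yes, from the white rook on e5.
Black has 4 legal replies: Kb6, Ka6, Kb4, Ka4.
In check but a legal move exists → not checkmate.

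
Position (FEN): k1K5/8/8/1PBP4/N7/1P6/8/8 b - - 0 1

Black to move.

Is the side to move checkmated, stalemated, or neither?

stalemate

Black to move; black king on a8.
In check: no.
King squares — a7: attacked by Bc5; b7: attacked by Kc8; b8: attacked by Kc8.
Legal moves for Black: none.
Not in check and no legal moves → stalemate.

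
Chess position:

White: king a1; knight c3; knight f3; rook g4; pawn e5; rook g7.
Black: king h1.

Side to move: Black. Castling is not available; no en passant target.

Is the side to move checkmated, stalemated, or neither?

Black to move; black king on h1.
In check: no.
King squares — g1: attacked by Nf3; g2: attacked by Rg4; h2: attacked by Nf3.
Legal moves for Black: none.
Not in check and no legal moves → stalemate.

stalemate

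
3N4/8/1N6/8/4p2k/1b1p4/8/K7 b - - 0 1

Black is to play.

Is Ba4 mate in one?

no

After Ba4: white king on a1; in check: no.
White is not in check, so this cannot be checkmate.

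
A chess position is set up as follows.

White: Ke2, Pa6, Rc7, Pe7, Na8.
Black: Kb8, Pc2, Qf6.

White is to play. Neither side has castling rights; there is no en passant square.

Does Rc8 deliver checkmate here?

After Rc8: black king on b8; in check: yes, from the white rook on c8.
Black has 2 legal replies: Kxc8, Ka7.
In check but a legal move exists → not checkmate.

no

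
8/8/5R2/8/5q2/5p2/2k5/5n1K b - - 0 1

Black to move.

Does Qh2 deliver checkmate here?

yes

After Qh2: white king on h1; in check: yes, from the black queen on h2.
King squares — g1: attacked by Qh2; g2: attacked by Qh2; h2: attacked by Nf1.
White has no legal moves → checkmate.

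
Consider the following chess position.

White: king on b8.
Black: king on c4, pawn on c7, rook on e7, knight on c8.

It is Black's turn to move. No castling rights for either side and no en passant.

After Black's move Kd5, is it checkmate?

no

After Kd5: white king on b8; in check: no.
White is not in check, so this cannot be checkmate.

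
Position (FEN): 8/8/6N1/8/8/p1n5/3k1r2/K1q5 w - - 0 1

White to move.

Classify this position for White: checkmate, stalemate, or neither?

White to move; white king on a1.
In check: yes, from the black queen on c1.
King squares — b1: attacked by Qc1; a2: attacked by Nc3; b2: attacked by Qc1.
Legal moves for White: none.
In check with no legal moves → checkmate.

checkmate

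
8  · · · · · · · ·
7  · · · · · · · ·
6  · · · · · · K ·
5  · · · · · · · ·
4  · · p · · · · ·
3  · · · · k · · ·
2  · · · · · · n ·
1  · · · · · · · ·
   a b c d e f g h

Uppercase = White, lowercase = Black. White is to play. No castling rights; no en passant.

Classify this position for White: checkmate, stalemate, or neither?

White to move; white king on g6.
In check: no.
Legal moves for White: Kh7, Kg7, Kf7, Kh6, Kf6, Kh5, Kg5, Kf5.
White has 8 legal moves and is not in check → neither.

neither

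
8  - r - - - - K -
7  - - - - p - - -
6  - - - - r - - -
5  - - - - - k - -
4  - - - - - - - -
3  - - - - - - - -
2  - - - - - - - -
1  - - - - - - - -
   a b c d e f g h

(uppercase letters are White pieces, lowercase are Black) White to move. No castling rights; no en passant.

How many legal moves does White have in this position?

3

White to move; king on g8.
In check: yes, from the black rook on b8.
Legal moves: Kh7, Kg7, Kf7.
Count: 3.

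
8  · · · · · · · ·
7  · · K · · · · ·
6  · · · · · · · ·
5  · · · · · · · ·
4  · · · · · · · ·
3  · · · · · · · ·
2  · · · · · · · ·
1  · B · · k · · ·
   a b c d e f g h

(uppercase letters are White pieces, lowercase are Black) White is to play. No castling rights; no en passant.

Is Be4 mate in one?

After Be4: black king on e1; in check: no.
Black is not in check, so this cannot be checkmate.

no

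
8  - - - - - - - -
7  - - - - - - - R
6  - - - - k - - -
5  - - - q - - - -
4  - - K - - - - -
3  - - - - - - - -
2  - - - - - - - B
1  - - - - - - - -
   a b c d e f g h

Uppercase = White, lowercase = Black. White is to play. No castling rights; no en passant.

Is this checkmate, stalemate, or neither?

neither

White to move; white king on c4.
In check: yes, from the black queen on d5.
Legal moves for White: Kb4, Kc3.
White is in check but has 2 legal moves → neither.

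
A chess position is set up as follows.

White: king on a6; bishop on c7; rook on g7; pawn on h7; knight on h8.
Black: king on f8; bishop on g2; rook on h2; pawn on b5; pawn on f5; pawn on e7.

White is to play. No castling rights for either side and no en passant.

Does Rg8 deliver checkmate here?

After Rg8: black king on f8; in check: yes, from the white rook on g8.
King squares — e7: own pawn; f7: attacked by Nh8; g7: attacked by Rg8; e8: attacked by Rg8; g8: attacked by Ph7.
Black has no legal moves → checkmate.

yes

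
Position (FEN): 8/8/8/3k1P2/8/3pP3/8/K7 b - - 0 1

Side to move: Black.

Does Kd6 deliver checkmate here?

no

After Kd6: white king on a1; in check: no.
White is not in check, so this cannot be checkmate.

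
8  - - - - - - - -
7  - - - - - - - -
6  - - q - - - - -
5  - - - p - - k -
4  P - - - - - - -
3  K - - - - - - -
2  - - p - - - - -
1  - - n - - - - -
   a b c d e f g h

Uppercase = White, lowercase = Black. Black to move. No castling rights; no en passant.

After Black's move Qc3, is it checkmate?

After Qc3: white king on a3; in check: yes, from the black queen on c3.
King squares — a2: attacked by Nc1; b2: attacked by Qc3; b3: attacked by Nc1; a4: own pawn; b4: attacked by Qc3.
White has no legal moves → checkmate.

yes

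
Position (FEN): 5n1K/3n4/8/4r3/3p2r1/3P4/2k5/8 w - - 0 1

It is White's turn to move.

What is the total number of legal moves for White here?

White to move; king on h8.
In check: no.
Legal moves: none.
Count: 0.

0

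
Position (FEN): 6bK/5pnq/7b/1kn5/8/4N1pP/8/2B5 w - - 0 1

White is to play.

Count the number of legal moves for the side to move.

White to move; king on h8.
In check: yes, from the black queen on h7.
Legal moves: none.
Count: 0.

0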